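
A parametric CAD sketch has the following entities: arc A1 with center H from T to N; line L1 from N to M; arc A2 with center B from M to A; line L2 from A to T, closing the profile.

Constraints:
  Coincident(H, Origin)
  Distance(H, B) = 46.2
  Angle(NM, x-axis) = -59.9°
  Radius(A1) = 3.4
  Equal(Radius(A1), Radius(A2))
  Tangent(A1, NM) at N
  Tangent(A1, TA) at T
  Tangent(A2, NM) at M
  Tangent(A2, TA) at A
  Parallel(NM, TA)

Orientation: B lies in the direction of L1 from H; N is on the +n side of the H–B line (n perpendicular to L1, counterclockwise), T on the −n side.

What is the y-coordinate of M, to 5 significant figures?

-38.265

The slot axis is L1's direction at -59.9°, so u = (cos -59.9°, sin -59.9°) = (0.50151, -0.86515) and n = (−sin -59.9°, cos -59.9°) = (0.86515, 0.50151). H is at the origin and B lies 46.2 along u from H, so B = 46.2·u = (23.170, -39.970). Tangency of A1 to both parallel lines with radius 3.4 puts N and T at H ± 3.4·n: N = (2.9415, 1.7051), T = (-2.9415, -1.7051). Equal radii place M and A the same way about B: M = B + 3.4·n = (26.111, -38.265), A = B − 3.4·n = (20.228, -41.675). So M.y = -38.265.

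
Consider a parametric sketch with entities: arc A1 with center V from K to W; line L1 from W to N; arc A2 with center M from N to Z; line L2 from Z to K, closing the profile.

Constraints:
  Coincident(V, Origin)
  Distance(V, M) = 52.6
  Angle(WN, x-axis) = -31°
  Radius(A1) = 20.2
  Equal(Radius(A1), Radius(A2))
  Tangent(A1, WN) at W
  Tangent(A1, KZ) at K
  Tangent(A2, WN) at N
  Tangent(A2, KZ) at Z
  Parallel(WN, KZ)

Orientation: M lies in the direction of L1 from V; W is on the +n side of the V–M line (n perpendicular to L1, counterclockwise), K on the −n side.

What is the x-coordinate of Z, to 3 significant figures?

34.7

The slot axis is L1's direction at -31.0°, so u = (cos -31.0°, sin -31.0°) = (0.857, -0.515) and n = (−sin -31.0°, cos -31.0°) = (0.515, 0.857). V is at the origin and M lies 52.6 along u from V, so M = 52.6·u = (45.1, -27.1). Tangency of A1 to both parallel lines with radius 20.2 puts W and K at V ± 20.2·n: W = (10.4, 17.3), K = (-10.4, -17.3). Equal radii place N and Z the same way about M: N = M + 20.2·n = (55.5, -9.78), Z = M − 20.2·n = (34.7, -44.4). So Z.x = 34.7.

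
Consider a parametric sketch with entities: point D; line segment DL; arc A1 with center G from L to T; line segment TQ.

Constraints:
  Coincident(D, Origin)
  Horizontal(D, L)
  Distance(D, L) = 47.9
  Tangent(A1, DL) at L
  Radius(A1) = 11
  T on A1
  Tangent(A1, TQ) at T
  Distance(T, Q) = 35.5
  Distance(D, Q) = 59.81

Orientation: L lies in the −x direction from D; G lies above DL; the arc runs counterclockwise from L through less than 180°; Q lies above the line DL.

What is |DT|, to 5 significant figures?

38.552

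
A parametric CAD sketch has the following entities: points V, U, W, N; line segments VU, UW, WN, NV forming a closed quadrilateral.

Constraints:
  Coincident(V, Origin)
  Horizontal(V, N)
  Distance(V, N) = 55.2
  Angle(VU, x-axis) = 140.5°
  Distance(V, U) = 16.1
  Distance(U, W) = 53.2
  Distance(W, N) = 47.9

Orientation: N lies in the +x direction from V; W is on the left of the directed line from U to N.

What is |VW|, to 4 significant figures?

51.48

Checks: |UW| = 53.20 ✓; |WN| = 47.90 ✓.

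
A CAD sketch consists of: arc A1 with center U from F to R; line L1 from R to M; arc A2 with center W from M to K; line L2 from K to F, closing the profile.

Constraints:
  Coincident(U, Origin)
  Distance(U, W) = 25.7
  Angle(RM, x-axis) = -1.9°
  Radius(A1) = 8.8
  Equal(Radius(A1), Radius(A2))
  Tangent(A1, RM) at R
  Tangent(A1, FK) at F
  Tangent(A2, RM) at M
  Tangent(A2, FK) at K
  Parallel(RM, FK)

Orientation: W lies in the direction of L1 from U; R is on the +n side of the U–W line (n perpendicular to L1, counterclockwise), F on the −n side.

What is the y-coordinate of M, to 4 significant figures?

7.943

The slot axis is L1's direction at -1.9°, so u = (cos -1.9°, sin -1.9°) = (0.9995, -0.03316) and n = (−sin -1.9°, cos -1.9°) = (0.03316, 0.9995). U is at the origin and W lies 25.7 along u from U, so W = 25.7·u = (25.69, -0.8521). Tangency of A1 to both parallel lines with radius 8.8 puts R and F at U ± 8.8·n: R = (0.2918, 8.795), F = (-0.2918, -8.795). Equal radii place M and K the same way about W: M = W + 8.8·n = (25.98, 7.943), K = W − 8.8·n = (25.39, -9.647). So M.y = 7.943.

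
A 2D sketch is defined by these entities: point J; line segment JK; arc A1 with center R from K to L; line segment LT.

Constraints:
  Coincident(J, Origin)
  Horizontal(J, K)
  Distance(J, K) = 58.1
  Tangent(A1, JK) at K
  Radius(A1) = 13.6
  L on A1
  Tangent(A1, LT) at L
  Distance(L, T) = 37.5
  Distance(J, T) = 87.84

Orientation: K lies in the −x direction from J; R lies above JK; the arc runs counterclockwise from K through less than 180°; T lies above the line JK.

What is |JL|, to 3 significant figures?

52.5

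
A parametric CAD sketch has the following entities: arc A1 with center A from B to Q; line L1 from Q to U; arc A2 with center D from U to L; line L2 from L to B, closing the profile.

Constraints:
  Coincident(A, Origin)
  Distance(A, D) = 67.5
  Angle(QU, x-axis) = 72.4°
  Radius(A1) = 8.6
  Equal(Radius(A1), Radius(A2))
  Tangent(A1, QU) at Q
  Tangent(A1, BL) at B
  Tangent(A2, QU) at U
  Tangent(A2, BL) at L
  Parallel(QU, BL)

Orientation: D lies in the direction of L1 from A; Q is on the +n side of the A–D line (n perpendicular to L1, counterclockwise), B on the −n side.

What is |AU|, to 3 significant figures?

68.0

Tangency of A1 to both parallel lines with radius 8.6 puts Q and B at A ± 8.6·n: Q = (-8.20, 2.60), B = (8.20, -2.60). Equal radii place U and L the same way about D: U = D + 8.6·n = (12.2, 66.9), L = D − 8.6·n = (28.6, 61.7). Then |AU| = |U − A| = 68.0.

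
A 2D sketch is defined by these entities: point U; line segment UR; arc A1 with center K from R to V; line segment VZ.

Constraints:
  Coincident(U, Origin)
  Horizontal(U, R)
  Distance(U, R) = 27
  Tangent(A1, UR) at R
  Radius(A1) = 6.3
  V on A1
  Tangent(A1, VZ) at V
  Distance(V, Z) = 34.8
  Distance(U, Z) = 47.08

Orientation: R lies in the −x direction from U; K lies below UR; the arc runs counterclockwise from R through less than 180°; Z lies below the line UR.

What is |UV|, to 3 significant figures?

34.0

U is at the origin; U and R share the same y with |UR| = 27.0 and R on the −x side, so R = (-27.0, 0.00). Since A1 is tangent to UR there, KR ⟂ UR, so K = R + (0, -6.3) = (-27.0, -6.30). Since KV ⟂ VZ (tangency), |KZ| = √(6.3² + 34.8²) = 35.4 regardless of where V sits on A1. So Z lies on both circle(U, 47.08) and circle(K, 35.4); the below-UR intersection is Z = (-22.5, -41.4). V is the foot of the tangent from Z: V = (-33.0, -8.21).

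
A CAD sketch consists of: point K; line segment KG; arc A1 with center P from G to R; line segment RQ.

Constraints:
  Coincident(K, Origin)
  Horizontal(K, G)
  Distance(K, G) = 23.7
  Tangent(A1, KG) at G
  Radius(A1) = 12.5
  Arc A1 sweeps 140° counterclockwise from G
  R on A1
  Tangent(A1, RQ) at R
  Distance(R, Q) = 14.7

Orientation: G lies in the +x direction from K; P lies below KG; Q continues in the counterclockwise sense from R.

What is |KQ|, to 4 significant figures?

41.46

K is at the origin; K and G share the same y with |KG| = 23.7 and G on the +x side, so G = (23.70, 0.000). A1 meets KG tangentially, so PG is at right angles to KG, so P = G + (0, -12.5) = (23.70, -12.50). On A1, G sits at bearing 90° from P; a 140° counterclockwise sweep puts R at bearing 230°, so R = P + 12.5·(cos 230°, sin 230°) = (15.67, -22.08). Tangency of A1 to RQ means the radius PR is perpendicular to RQ, so RQ runs along (−sin 230°, cos 230°); with |RQ| = 14.7, Q = (26.93, -31.52). Then |KQ| = |Q − K| = 41.46.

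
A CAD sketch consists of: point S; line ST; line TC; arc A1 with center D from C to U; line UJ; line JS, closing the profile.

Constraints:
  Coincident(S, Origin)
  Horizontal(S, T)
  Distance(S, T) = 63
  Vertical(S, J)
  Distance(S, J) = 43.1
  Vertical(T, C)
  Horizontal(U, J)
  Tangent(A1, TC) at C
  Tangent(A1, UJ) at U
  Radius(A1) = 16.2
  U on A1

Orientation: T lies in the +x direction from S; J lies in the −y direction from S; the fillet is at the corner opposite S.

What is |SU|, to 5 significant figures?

63.623

S is at the origin; ST is horizontal with |ST| = 63.0 and T on the +x side, so T = (63.000, 0.0000). S and J share the same x with |SJ| = 43.1 and J on the −y side, so J = (0.0000, -43.100). The virtual corner opposite S is at (63.000, -43.100). Tangency of A1 to TC means the radius DC is perpendicular to TC and the tangent condition forces DU to be normal to UJ, with radius 16.2, so the center D sits 16.2 in from both sides at D = (46.800, -26.900). That places the tangent points at C = (63.000, -26.900) on TC and U = (46.800, -43.100) on UJ. Then |SU| = |U − S| = 63.623.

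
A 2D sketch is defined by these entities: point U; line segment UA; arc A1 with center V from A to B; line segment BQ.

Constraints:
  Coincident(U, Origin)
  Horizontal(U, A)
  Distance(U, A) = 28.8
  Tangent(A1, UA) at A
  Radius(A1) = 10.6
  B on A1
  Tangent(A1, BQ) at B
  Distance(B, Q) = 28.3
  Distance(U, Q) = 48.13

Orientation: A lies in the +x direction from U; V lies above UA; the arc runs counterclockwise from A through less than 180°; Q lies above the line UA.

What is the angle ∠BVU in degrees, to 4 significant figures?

173.9°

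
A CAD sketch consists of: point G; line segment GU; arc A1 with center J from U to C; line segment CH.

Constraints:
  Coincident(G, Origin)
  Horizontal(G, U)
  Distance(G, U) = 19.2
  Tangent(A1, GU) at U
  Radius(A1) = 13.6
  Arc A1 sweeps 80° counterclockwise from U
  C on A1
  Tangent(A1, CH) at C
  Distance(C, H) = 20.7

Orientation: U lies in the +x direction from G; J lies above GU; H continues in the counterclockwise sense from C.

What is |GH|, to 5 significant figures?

48.059

G is at the origin; G and U share the same y with |GU| = 19.2 and U on the +x side, so U = (19.200, 0.0000). Since A1 is tangent to GU there, JU ⟂ GU, so J = U + (0, 13.6) = (19.200, 13.600). On A1, U sits at bearing -90° from J; an 80° counterclockwise sweep puts C at bearing -10°, so C = J + 13.6·(cos -10°, sin -10°) = (32.593, 11.238). The tangent condition forces JC to be normal to CH, so CH runs along (−sin -10°, cos -10°); with |CH| = 20.7, H = (36.188, 31.624). Then |GH| = |H − G| = 48.059.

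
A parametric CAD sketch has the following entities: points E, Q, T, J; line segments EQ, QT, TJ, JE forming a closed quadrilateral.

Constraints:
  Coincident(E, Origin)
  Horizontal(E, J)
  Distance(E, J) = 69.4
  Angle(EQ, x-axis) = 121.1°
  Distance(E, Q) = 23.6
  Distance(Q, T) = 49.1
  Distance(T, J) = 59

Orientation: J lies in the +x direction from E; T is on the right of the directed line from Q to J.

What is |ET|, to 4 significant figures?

25.52

Checks: |QT| = 49.10 ✓; |TJ| = 59.00 ✓.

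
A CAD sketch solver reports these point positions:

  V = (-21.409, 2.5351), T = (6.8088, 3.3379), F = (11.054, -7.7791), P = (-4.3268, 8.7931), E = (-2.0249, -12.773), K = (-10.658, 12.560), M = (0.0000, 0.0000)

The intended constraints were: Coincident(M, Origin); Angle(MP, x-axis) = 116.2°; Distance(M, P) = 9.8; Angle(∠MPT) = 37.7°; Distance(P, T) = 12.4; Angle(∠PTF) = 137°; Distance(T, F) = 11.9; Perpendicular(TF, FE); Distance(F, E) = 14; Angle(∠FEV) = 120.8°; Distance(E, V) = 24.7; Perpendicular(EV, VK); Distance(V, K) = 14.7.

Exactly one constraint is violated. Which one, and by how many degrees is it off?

Perpendicular(EV, VK) — off by 8.70°.

M = (0.00, 0.00) ✓; MP at 116.2° ✓; |MP| = 9.800 ✓; ∠MPT = 37.70° ✓; |PT| = 12.40 ✓; ∠PTF = 137.0° ✓; |TF| = 11.90 ✓; ∠(TF, FE) = 90.00° ✓; |FE| = 14.00 ✓; ∠FEV = 120.8° ✓; |EV| = 24.70 ✓; ∠(EV, VK) = 98.70° ✗; |VK| = 14.70 ✓.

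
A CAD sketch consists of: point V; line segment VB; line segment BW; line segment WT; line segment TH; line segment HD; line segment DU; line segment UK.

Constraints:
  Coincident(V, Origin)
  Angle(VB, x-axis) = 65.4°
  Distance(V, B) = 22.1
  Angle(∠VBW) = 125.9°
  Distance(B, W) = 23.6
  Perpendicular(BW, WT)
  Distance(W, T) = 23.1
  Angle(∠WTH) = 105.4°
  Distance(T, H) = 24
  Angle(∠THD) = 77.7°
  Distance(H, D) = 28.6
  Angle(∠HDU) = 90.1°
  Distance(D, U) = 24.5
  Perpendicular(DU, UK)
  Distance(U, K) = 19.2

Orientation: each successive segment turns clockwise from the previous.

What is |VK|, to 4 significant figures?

37.42

V is at the origin; VB runs at 65.4° with length 22.1, so B = (9.200, 20.09). ∠VBW = 125.9° gives BW at 11.30° from the x-axis; with |BW| = 23.6, W = (32.34, 24.72). BW ⟂ WT, so WT runs at -78.70°; with |WT| = 23.1, T = (36.87, 2.066). ∠WTH = 105.4° gives TH at -153.3° from the x-axis; with |TH| = 24.0, H = (15.43, -8.717). ∠THD = 77.7° gives HD at 104.4° from the x-axis; with |HD| = 28.6, D = (8.315, 18.98). ∠HDU = 90.1° gives DU at 14.50° from the x-axis; with |DU| = 24.5, U = (32.03, 25.12). DU is perpendicular to UK, so UK runs at -75.50°; with |UK| = 19.2, K = (36.84, 6.530). Then |VK| = |K − V| = 37.42.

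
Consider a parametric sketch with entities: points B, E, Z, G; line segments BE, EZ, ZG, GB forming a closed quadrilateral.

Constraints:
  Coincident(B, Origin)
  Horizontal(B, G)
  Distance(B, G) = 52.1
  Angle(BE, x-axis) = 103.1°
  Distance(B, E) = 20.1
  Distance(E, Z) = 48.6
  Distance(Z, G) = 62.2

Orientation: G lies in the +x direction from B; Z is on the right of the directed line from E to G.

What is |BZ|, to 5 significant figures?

29.143

Checks: |EZ| = 48.60 ✓; |ZG| = 62.20 ✓.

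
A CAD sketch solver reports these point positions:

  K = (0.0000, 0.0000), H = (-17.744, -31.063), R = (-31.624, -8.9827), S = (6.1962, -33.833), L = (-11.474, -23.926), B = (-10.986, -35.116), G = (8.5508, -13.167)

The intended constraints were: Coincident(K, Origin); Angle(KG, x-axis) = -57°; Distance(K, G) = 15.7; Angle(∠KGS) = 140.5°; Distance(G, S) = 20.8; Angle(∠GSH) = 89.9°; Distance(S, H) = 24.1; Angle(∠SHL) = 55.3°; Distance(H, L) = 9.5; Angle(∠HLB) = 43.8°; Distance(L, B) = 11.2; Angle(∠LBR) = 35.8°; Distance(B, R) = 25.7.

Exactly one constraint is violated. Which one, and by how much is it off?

Distance(B, R) = 25.7 — off by 7.60.

K = (0.00, 0.00) ✓; KG at -57.00° ✓; |KG| = 15.70 ✓; ∠KGS = 140.5° ✓; |GS| = 20.80 ✓; ∠GSH = 89.90° ✓; |SH| = 24.10 ✓; ∠SHL = 55.30° ✓; |HL| = 9.500 ✓; ∠HLB = 43.80° ✓; |LB| = 11.20 ✓; ∠LBR = 35.80° ✓; |BR| = 33.30 ✗.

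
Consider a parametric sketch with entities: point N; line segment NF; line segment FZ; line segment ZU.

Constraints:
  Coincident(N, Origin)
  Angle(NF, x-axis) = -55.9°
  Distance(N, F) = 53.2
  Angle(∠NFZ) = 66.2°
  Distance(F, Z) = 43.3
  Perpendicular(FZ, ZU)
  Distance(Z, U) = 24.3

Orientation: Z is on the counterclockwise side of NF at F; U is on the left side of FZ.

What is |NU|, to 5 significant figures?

32.723

N is at the origin; NF runs at -55.9° with length 53.2, so F = 53.2·(cos -55.9°, sin -55.9°) = (29.826, -44.053). ∠NFZ = 66.2°, so FZ runs at -55.9° + (180° − 66.2°) = 57.900° from the x-axis; with |FZ| = 43.3, Z = F + 43.3·(cos 57.900°, sin 57.900°) = (52.836, -7.3724). FZ ⟂ ZU; with |ZU| = 24.3 on the left of FZ, U = Z + 24.3·(-0.84712, 0.53140) = (32.250, 5.5406). Then |NU| = |U − N| = 32.723.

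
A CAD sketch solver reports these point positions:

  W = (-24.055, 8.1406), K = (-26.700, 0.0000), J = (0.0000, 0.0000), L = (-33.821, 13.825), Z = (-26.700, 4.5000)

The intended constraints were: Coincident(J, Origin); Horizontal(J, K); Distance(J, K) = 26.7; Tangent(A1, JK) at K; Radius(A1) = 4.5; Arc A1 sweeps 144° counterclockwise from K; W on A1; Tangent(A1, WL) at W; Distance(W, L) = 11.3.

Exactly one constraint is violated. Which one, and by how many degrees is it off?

Tangent(A1, WL) at W — off by 5.80°.

J = (0.00, 0.00) ✓; J.y = 0.00, K.y = 0.00 ✓; |JK| = 26.70 ✓; ∠(ZK, KJ) = 90.00° ✓; |ZK| = 4.500 ✓; bearing(Z→W) − bearing(Z→K) = 144.0° ✓; |ZW| = 4.500 ✓; ∠(ZW, WL) = 84.20° ✗; |WL| = 11.30 ✓.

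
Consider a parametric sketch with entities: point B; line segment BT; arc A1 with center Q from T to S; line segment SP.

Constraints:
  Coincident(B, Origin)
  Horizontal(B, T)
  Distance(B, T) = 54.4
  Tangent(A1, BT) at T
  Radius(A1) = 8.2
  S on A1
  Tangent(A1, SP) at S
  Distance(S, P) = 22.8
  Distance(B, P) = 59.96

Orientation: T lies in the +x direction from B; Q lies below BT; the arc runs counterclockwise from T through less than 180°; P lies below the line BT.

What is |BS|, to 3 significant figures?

47.4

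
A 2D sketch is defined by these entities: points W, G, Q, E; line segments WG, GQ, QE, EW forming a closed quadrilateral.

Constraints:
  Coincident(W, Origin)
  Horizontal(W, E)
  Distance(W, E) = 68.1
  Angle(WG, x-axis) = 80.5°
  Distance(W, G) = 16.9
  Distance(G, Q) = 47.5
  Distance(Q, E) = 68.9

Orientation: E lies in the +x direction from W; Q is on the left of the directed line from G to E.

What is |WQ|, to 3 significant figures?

63.4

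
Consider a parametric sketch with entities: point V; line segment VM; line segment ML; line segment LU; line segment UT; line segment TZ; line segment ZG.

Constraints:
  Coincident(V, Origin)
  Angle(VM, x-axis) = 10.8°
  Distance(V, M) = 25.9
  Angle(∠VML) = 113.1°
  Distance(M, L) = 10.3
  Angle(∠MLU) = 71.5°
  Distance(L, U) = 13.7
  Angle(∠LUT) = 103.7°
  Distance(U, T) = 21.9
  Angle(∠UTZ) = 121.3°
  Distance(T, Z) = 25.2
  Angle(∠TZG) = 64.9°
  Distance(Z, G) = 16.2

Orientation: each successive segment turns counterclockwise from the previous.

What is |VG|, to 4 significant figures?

35.62

V is at the origin; VM runs at 10.8° with length 25.9, so M = (25.44, 4.853). ∠VML = 113.1° gives ML at 77.70° from the x-axis; with |ML| = 10.3, L = (27.64, 14.92). ∠MLU = 71.5° gives LU at -173.8° from the x-axis; with |LU| = 13.7, U = (14.02, 13.44). ∠LUT = 103.7° gives UT at -97.50° from the x-axis; with |UT| = 21.9, T = (11.16, -8.275). ∠UTZ = 121.3° gives TZ at -38.80° from the x-axis; with |TZ| = 25.2, Z = (30.80, -24.07). ∠TZG = 64.9° gives ZG at 76.30° from the x-axis; with |ZG| = 16.2, G = (34.63, -8.327). Then |VG| = |G − V| = 35.62.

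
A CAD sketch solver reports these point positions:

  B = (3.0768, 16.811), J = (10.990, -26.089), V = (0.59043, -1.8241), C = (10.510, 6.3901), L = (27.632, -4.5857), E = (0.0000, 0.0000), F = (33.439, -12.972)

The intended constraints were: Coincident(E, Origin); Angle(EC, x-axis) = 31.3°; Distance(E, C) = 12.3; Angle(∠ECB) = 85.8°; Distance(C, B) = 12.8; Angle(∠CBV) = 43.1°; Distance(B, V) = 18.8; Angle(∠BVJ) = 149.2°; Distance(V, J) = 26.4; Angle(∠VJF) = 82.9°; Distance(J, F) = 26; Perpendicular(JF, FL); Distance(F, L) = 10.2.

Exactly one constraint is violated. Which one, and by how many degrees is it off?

Perpendicular(JF, FL) — off by 4.40°.

E = (0.00, 0.00) ✓; EC at 31.30° ✓; |EC| = 12.30 ✓; ∠ECB = 85.80° ✓; |CB| = 12.80 ✓; ∠CBV = 43.10° ✓; |BV| = 18.80 ✓; ∠BVJ = 149.2° ✓; |VJ| = 26.40 ✓; ∠VJF = 82.90° ✓; |JF| = 26.00 ✓; ∠(JF, FL) = 94.40° ✗; |FL| = 10.20 ✓.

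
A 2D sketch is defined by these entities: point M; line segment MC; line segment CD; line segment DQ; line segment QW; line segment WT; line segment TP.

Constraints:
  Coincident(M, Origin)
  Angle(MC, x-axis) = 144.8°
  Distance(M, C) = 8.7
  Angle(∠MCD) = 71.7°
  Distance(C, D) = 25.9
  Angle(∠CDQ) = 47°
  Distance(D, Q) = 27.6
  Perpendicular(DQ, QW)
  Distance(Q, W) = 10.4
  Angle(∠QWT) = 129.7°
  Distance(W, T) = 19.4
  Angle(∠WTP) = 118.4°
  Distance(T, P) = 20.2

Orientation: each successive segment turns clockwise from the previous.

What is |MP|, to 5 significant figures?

28.188

M is at the origin; MC runs at 144.8° with length 8.7, so C = (-7.1092, 5.0150). ∠MCD = 71.7° gives CD at 36.500° from the x-axis; with |CD| = 25.9, D = (13.711, 20.421). ∠CDQ = 47.0° gives DQ at -96.500° from the x-axis; with |DQ| = 27.6, Q = (10.586, -7.0017). DQ ⟂ QW, so QW runs at 173.50°; with |QW| = 10.4, W = (0.25318, -5.8244). ∠QWT = 129.7° gives WT at 123.20° from the x-axis; with |WT| = 19.4, T = (-10.370, 10.409). ∠WTP = 118.4° gives TP at 61.600° from the x-axis; with |TP| = 20.2, P = (-0.76194, 28.178). Then |MP| = |P − M| = 28.188.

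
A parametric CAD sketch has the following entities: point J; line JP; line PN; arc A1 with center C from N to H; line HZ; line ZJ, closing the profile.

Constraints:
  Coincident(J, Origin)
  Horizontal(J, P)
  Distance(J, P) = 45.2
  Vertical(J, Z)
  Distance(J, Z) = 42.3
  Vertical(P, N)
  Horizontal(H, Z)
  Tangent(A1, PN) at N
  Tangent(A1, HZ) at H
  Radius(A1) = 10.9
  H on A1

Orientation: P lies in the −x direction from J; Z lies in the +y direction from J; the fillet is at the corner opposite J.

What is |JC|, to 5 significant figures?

46.502

J and Z share the same x with |JZ| = 42.3 and Z on the +y side, so Z = (0.0000, 42.300). The virtual corner opposite J is at (-45.200, 42.300). The tangent condition forces CN to be normal to PN and tangency of A1 to HZ means the radius CH is perpendicular to HZ, with radius 10.9, so the center C sits 10.9 in from both sides at C = (-34.300, 31.400). Then |JC| = |C − J| = 46.502.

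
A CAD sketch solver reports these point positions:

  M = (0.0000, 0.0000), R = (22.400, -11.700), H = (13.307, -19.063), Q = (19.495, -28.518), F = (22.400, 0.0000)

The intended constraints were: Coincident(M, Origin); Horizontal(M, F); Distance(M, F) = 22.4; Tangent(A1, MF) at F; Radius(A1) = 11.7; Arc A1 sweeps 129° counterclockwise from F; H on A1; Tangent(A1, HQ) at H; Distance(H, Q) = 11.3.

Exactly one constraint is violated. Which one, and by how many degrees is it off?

Tangent(A1, HQ) at H — off by 5.80°.

M = (0.00, 0.00) ✓; M.y = 0.00, F.y = 0.00 ✓; |MF| = 22.40 ✓; ∠(RF, FM) = 90.00° ✓; |RF| = 11.70 ✓; bearing(R→H) − bearing(R→F) = 129.0° ✓; |RH| = 11.70 ✓; ∠(RH, HQ) = 95.80° ✗; |HQ| = 11.30 ✓.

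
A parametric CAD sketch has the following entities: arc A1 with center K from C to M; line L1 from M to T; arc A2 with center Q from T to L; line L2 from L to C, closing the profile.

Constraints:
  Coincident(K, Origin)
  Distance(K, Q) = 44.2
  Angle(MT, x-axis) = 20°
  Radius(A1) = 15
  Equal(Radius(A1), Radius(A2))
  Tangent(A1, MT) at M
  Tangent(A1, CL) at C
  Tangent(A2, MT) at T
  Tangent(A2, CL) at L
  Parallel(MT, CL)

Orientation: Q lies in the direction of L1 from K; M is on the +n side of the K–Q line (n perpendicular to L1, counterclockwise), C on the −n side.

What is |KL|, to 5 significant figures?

46.676

The slot axis is L1's direction at 20.0°, so u = (cos 20.0°, sin 20.0°) = (0.93969, 0.34202) and n = (−sin 20.0°, cos 20.0°) = (-0.34202, 0.93969). K is at the origin and Q lies 44.2 along u from K, so Q = 44.2·u = (41.534, 15.117). Tangency of A1 to both parallel lines with radius 15.0 puts M and C at K ± 15.0·n: M = (-5.1303, 14.095), C = (5.1303, -14.095). Equal radii place T and L the same way about Q: T = Q + 15.0·n = (36.404, 29.213), L = Q − 15.0·n = (46.665, 1.0219). Then |KL| = |L − K| = 46.676.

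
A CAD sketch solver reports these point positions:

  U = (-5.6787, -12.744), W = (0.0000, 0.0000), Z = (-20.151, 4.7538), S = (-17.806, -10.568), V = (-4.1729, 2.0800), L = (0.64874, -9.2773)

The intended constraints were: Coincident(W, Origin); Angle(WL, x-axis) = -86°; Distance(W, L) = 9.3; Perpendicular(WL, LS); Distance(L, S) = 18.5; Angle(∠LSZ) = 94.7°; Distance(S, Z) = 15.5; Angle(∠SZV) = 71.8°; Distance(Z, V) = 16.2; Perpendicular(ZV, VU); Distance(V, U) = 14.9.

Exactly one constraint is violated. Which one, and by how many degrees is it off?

Perpendicular(ZV, VU) — off by 3.70°.

W = (0.00, 0.00) ✓; WL at -86.00° ✓; |WL| = 9.300 ✓; ∠(WL, LS) = 90.00° ✓; |LS| = 18.50 ✓; ∠LSZ = 94.70° ✓; |SZ| = 15.50 ✓; ∠SZV = 71.80° ✓; |ZV| = 16.20 ✓; ∠(ZV, VU) = 86.30° ✗; |VU| = 14.90 ✓.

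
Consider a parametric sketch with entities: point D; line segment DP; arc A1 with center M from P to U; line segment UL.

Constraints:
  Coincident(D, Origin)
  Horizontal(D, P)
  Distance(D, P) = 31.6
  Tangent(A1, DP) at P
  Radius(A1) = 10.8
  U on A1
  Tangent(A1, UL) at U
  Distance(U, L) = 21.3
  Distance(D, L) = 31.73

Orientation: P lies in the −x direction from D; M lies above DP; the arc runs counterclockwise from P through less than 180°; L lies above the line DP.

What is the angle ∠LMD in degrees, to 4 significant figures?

64.82°

Checks: |MU| = 10.80 ✓; ∠(MU, UL) = 90.00° ✓; |UL| = 21.30 ✓; |DL| = 31.73 ✓.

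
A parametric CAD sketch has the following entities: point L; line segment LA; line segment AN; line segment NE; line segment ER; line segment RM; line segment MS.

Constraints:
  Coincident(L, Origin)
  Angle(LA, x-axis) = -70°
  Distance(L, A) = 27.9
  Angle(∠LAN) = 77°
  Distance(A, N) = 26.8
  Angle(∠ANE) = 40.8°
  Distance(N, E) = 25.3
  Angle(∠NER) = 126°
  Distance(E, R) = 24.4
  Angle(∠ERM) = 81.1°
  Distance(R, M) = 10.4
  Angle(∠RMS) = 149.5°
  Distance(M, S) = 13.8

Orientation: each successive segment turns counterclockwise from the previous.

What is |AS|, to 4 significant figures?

7.165

L is at the origin; LA runs at -70.0° with length 27.9, so A = (9.542, -26.22). ∠LAN = 77.0° gives AN at 33.00° from the x-axis; with |AN| = 26.8, N = (32.02, -11.62). ∠ANE = 40.8° gives NE at 172.2° from the x-axis; with |NE| = 25.3, E = (6.953, -8.187). ∠NER = 126.0° gives ER at -133.8° from the x-axis; with |ER| = 24.4, R = (-9.935, -25.80). ∠ERM = 81.1° gives RM at -34.90° from the x-axis; with |RM| = 10.4, M = (-1.406, -31.75). ∠RMS = 149.5° gives MS at -4.400° from the x-axis; with |MS| = 13.8, S = (12.35, -32.81). Then |AS| = |S − A| = 7.165.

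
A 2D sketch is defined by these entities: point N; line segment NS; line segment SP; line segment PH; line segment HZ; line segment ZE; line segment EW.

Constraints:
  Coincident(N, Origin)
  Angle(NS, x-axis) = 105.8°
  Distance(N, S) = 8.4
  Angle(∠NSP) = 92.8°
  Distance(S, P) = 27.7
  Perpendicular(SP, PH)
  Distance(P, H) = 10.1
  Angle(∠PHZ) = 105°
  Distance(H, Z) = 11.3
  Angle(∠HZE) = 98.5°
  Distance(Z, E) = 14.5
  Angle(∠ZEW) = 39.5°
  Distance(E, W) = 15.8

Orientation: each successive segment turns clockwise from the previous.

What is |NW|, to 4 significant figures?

25.53

∠HZE = 98.5° gives ZE at 132.1° from the x-axis; with |ZE| = 14.5, E = (8.054, 11.85). ∠ZEW = 39.5° gives EW at -8.400° from the x-axis; with |EW| = 15.8, W = (23.68, 9.543). Then |NW| = |W − N| = 25.53.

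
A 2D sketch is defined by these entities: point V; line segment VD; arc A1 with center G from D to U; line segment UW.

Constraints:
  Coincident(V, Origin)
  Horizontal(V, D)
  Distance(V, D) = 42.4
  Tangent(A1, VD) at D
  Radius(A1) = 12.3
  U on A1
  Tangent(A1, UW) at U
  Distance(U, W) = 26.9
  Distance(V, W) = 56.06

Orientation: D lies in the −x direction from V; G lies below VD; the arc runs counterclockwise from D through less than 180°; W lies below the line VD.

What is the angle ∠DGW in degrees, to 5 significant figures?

170.83°

Checks: |GU| = 12.30 ✓; ∠(GU, UW) = 90.00° ✓; |UW| = 26.90 ✓; |VW| = 56.06 ✓.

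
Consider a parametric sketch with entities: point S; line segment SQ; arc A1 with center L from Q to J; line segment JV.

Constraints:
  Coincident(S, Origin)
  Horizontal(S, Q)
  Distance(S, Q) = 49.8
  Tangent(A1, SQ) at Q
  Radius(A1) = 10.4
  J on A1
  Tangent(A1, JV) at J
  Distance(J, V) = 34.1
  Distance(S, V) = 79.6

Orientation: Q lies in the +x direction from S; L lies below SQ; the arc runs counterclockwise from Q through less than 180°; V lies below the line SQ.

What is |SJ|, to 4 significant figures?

46.56

S is at the origin; S and Q share the same y with |SQ| = 49.8 and Q on the +x side, so Q = (49.80, 0.000). The tangent condition forces LQ to be normal to SQ, so L = Q + (0, -10.4) = (49.80, -10.40). Since LJ ⟂ JV (tangency), |LV| = √(10.4² + 34.1²) = 35.65 regardless of where J sits on A1. So V lies on both circle(S, 79.6) and circle(L, 35.65); the below-SQ intersection is V = (68.31, -40.87). J is the foot of the tangent from V: J = (42.87, -18.16).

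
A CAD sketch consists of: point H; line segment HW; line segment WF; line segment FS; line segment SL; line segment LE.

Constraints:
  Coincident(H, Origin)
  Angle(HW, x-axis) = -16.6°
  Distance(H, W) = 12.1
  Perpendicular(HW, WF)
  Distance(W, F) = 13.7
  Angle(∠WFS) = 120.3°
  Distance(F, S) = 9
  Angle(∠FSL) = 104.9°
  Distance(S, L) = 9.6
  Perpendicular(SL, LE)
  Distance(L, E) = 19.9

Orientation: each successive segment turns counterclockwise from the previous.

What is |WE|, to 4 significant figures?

2.703

H is at the origin; HW runs at -16.6° with length 12.1, so W = (11.60, -3.457). The perpendicularity gives WF at right angles to HW, so WF runs at 73.40°; with |WF| = 13.7, F = (15.51, 9.672). ∠WFS = 120.3° gives FS at 133.1° from the x-axis; with |FS| = 9.0, S = (9.360, 16.24). ∠FSL = 104.9° gives SL at -151.8° from the x-axis; with |SL| = 9.6, L = (0.8997, 11.71). The perpendicularity gives LE at right angles to SL, so LE runs at -61.80°; with |LE| = 19.9, E = (10.30, -5.831). Then |WE| = |E − W| = 2.703.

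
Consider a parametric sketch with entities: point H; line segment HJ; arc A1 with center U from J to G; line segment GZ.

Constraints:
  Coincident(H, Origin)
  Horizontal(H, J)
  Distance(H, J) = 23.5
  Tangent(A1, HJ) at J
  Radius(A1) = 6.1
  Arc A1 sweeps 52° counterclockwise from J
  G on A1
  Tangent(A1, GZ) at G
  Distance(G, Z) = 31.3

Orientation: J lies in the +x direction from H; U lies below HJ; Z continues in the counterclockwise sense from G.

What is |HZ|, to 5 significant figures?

27.015

H is at the origin; H and J share the same y with |HJ| = 23.5 and J on the +x side, so J = (23.500, 0.0000). Since A1 is tangent to HJ there, UJ ⟂ HJ, so U = J + (0, -6.1) = (23.500, -6.1000). On A1, J sits at bearing 90° from U; a 52° counterclockwise sweep puts G at bearing 142°, so G = U + 6.1·(cos 142°, sin 142°) = (18.693, -2.3445). A1 meets GZ tangentially, so UG is at right angles to GZ, so GZ runs along (−sin 142°, cos 142°); with |GZ| = 31.3, Z = (-0.57707, -27.009). Then |HZ| = |Z − H| = 27.015.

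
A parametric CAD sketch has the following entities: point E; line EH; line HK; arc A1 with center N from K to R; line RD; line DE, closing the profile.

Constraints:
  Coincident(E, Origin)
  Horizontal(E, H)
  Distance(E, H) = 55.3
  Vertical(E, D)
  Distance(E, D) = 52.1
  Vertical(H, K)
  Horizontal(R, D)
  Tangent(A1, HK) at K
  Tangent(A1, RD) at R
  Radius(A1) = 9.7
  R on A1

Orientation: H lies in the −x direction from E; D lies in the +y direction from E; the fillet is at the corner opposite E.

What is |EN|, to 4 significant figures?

62.27

E is at the origin; EH is horizontal with |EH| = 55.3 and H on the −x side, so H = (-55.30, 0.000). ED is vertical with |ED| = 52.1 and D on the +y side, so D = (0.000, 52.10). The virtual corner opposite E is at (-55.30, 52.10). A1 meets HK tangentially, so NK is at right angles to HK and the tangent condition forces NR to be normal to RD, with radius 9.7, so the center N sits 9.7 in from both sides at N = (-45.60, 42.40). Then |EN| = |N − E| = 62.27.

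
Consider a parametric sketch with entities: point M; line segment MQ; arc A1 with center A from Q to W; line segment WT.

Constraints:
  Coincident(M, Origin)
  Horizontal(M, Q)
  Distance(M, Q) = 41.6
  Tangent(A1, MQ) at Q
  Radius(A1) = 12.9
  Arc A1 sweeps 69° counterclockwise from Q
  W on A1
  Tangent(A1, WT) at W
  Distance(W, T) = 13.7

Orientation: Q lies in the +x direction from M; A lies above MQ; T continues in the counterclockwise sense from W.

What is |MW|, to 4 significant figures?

54.28

M is at the origin; MQ is horizontal with |MQ| = 41.6 and Q on the +x side, so Q = (41.60, 0.000). A1 meets MQ tangentially, so AQ is at right angles to MQ, so A = Q + (0, 12.9) = (41.60, 12.90). On A1, Q sits at bearing -90° from A; a 69° counterclockwise sweep puts W at bearing -21°, so W = A + 12.9·(cos -21°, sin -21°) = (53.64, 8.277). Then |MW| = |W − M| = 54.28.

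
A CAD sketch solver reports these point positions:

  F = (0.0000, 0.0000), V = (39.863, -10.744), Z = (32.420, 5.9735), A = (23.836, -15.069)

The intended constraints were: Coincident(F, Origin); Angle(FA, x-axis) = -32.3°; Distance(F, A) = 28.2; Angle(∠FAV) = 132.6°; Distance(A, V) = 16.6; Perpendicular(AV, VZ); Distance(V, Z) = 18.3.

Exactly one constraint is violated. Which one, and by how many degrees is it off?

Perpendicular(AV, VZ) — off by 8.90°.

F = (0.00, 0.00) ✓; FA at -32.30° ✓; |FA| = 28.20 ✓; ∠FAV = 132.6° ✓; |AV| = 16.60 ✓; ∠(AV, VZ) = 98.90° ✗; |VZ| = 18.30 ✓.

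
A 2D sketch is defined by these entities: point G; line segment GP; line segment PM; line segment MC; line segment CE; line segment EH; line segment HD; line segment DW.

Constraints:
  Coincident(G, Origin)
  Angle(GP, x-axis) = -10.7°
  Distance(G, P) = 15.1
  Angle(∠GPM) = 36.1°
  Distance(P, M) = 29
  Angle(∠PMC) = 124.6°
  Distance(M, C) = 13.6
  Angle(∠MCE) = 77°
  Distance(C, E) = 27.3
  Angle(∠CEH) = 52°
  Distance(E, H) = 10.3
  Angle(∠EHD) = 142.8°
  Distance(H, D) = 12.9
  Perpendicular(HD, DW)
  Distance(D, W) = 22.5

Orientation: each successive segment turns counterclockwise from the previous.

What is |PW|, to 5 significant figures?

43.804

G is at the origin; GP runs at -10.7° with length 15.1, so P = (14.837, -2.8036). ∠GPM = 36.1° gives PM at 133.20° from the x-axis; with |PM| = 29.0, M = (-5.0144, 18.337). ∠PMC = 124.6° gives MC at -171.40° from the x-axis; with |MC| = 13.6, C = (-18.461, 16.303). ∠MCE = 77.0° gives CE at -68.400° from the x-axis; with |CE| = 27.3, E = (-8.4117, -9.0801). ∠CEH = 52.0° gives EH at 59.600° from the x-axis; with |EH| = 10.3, H = (-3.1996, -0.19616). ∠EHD = 142.8° gives HD at 96.800° from the x-axis; with |HD| = 12.9, D = (-4.7270, 12.613). HD is perpendicular to DW, so DW runs at -173.20°; with |DW| = 22.5, W = (-27.069, 9.9490). Then |PW| = |W − P| = 43.804.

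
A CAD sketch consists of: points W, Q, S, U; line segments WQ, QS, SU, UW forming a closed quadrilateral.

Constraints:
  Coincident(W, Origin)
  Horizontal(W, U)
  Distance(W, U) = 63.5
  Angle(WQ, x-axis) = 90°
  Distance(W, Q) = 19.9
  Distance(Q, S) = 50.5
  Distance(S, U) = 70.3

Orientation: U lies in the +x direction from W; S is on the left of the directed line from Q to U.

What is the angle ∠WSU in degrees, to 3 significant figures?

54.7°

W is at the origin; WU is horizontal with |WU| = 63.5 and U in +x, so U = (63.5, 0). WQ runs at 90.0° with |WQ| = 19.9, so Q = (1.22e-15, 19.9). S is determined by |QS| = 50.5 and |SU| = 70.3 together: it lies at the intersection of circle(Q, 50.5) and circle(U, 70.3). With |QU| = 66.5, the foot of the radical line on QU is 15.3 from Q and the perpendicular offset is √(50.5² − 15.3²) = 48.1. Taking the left-of-QU solution: S = (29.0, 61.2).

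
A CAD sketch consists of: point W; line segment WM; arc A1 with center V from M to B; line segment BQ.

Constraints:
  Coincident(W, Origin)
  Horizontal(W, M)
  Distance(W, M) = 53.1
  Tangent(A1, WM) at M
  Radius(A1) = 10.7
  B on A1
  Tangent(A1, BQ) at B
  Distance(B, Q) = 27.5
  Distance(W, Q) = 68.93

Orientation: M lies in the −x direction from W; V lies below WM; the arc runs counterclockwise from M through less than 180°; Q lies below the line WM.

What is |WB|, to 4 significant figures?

64.85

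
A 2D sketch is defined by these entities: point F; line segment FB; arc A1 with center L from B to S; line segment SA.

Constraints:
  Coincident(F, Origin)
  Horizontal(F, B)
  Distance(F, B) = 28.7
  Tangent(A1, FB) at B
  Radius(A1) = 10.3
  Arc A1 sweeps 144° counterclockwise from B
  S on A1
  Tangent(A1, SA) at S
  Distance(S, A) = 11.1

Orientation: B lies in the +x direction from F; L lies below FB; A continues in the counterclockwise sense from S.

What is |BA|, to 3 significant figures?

25.3

F is at the origin; F and B share the same y with |FB| = 28.7 and B on the +x side, so B = (28.7, 0.00). Tangency of A1 to FB means the radius LB is perpendicular to FB, so L = B + (0, -10.3) = (28.7, -10.3). On A1, B sits at bearing 90° from L; a 144° counterclockwise sweep puts S at bearing 234°, so S = L + 10.3·(cos 234°, sin 234°) = (22.6, -18.6). Since A1 is tangent to SA there, LS ⟂ SA, so SA runs along (−sin 234°, cos 234°); with |SA| = 11.1, A = (31.6, -25.2). Then |BA| = |A − B| = 25.3.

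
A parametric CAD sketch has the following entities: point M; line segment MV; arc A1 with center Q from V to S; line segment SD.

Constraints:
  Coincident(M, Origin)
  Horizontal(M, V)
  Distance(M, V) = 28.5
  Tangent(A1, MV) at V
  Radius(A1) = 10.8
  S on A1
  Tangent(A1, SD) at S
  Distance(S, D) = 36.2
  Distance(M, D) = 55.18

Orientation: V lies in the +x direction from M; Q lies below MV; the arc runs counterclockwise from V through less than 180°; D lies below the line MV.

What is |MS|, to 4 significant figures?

22.36

Checks: |MV| = 28.50 ✓; |QS| = 10.80 ✓; ∠(QS, SD) = 90.00° ✓; |SD| = 36.20 ✓; |MD| = 55.18 ✓.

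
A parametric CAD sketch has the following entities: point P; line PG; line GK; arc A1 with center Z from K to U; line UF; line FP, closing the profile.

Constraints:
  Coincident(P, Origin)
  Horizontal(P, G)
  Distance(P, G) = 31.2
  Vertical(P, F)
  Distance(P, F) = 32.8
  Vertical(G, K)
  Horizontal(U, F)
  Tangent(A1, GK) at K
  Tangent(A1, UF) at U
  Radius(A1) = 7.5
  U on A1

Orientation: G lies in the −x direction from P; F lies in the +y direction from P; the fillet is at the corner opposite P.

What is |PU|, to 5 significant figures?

40.466

P is at the origin; PG is horizontal with |PG| = 31.2 and G on the −x side, so G = (-31.200, 0.0000). PF is vertical with |PF| = 32.8 and F on the +y side, so F = (0.0000, 32.800). The virtual corner opposite P is at (-31.200, 32.800). Tangency of A1 to GK means the radius ZK is perpendicular to GK and the tangent condition forces ZU to be normal to UF, with radius 7.5, so the center Z sits 7.5 in from both sides at Z = (-23.700, 25.300). That places the tangent points at K = (-31.200, 25.300) on GK and U = (-23.700, 32.800) on UF. Then |PU| = |U − P| = 40.466.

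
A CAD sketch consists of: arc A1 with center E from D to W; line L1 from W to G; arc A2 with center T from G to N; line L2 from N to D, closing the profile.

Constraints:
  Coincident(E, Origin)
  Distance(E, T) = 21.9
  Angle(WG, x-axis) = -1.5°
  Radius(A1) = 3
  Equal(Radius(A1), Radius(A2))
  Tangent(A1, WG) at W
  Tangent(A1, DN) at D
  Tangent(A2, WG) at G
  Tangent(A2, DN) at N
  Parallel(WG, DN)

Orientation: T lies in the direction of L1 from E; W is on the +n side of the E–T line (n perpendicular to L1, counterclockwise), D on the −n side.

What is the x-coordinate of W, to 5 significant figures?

0.078531

The slot axis is L1's direction at -1.5°, so u = (cos -1.5°, sin -1.5°) = (0.99966, -0.026177) and n = (−sin -1.5°, cos -1.5°) = (0.026177, 0.99966). E is at the origin and T lies 21.9 along u from E, so T = 21.9·u = (21.892, -0.57328). Tangency of A1 to both parallel lines with radius 3.0 puts W and D at E ± 3.0·n: W = (0.078531, 2.9990), D = (-0.078531, -2.9990). So W.x = 0.078531.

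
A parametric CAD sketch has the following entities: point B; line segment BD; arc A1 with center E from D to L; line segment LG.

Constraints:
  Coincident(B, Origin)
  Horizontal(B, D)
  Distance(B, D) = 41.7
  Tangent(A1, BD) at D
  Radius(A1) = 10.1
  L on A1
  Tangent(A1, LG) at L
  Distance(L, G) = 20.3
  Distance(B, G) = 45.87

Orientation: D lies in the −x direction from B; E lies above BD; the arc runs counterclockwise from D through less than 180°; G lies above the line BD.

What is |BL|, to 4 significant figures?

33.52

B is at the origin; BD is horizontal with |BD| = 41.7 and D on the −x side, so D = (-41.70, 0.000). Tangency of A1 to BD means the radius ED is perpendicular to BD, so E = D + (0, 10.1) = (-41.70, 10.10). Since EL ⟂ LG (tangency), |EG| = √(10.1² + 20.3²) = 22.67 regardless of where L sits on A1. So G lies on both circle(B, 45.87) and circle(E, 22.67); the above-BD intersection is G = (-33.56, 31.26). L is the foot of the tangent from G: L = (-31.65, 11.06).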